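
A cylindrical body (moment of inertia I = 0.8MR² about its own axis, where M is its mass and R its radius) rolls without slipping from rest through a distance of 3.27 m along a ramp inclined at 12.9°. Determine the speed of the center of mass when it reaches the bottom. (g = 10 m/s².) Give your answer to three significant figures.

Here I = 0.8MR², so the shape factor k = I/(MR²) = 0.8.
Rolling without slipping gives ω = v/R, so the total kinetic energy is ½Mv² + ½Iω² = ½(1+k)Mv² = (9/10)Mv².
The vertical drop is h = L sinθ = 3.27 × sin12.9° = 0.73 m.
Energy conservation: Mgh = (9/10)Mv², so v = √(2gh/(1+k)) = √(2 × 10 × 0.73 / 1.8) ≈ 2.85 m/s.

v ≈ 2.85 m/s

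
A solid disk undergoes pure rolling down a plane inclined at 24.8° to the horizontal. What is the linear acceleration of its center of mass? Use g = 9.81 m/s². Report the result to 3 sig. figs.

With I = (1/2)MR², the ratio k = I/(MR²) is 0.5.
Translational: Mg sinθ − f = Ma. Rotational about the CM: fR = Iα = kMRa, so f = kMa.
Eliminating f: Mg sinθ = (1+k)Ma, so a = g sinθ/(1+k) = 9.81 × sin24.8° / 1.5 ≈ 2.74 m/s².

a ≈ 2.74 m/s²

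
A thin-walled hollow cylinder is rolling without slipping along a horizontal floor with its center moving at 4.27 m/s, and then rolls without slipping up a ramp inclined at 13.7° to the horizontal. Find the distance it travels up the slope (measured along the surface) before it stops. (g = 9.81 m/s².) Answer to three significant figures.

d ≈ 7.85 m

For this body I = MR², i.e. k = I/(MR²) = 1.
The rolling condition ω = v/R makes the rotational term ½I(v/R)² = ½kMv², so KE_total = ½(1+k)Mv² = Mv².
Setting this equal to Mgh gives the vertical rise h = (1+k)v₀²/(2g) = 2×4.27²/(2×9.81) = 1.859 m.
The distance along the slope is d = h/sinθ = 1.859/sin13.7° ≈ 7.85 m.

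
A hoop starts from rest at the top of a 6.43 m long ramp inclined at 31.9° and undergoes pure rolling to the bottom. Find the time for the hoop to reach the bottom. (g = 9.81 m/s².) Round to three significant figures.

t ≈ 2.23 s

For this body I = MR², i.e. k = I/(MR²) = 1.
Newton's second law down the slope: Mg sinθ − f = Ma. The torque equation fR = Iα (with α = a/R) gives f = kMa.
Hence a = g sinθ/(1+k) = 9.81×sin31.9°/2 = 2.592 m/s².
Starting from rest, L = ½at², so t = √(2L/a) = √(2×6.43/2.592) ≈ 2.23 s.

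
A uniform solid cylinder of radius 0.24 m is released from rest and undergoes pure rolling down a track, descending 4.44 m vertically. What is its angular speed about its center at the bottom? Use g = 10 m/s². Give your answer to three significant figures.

With I = (1/2)MR², the ratio k = I/(MR²) is 0.5.
Pure rolling means v = ωR; then KE = ½Mv² + ½I(v/R)² = ½(1+k)Mv² = (3/4)Mv².
Energy conservation Mgh = ½(1+k)Mv² gives v = √(2gh/(1+k)) = √(2 × 10 × 4.44 / 1.5) = 7.694 m/s.
Then ω = v/R = 7.694 / 0.24 ≈ 32.1 rad/s.

ω ≈ 32.1 rad/s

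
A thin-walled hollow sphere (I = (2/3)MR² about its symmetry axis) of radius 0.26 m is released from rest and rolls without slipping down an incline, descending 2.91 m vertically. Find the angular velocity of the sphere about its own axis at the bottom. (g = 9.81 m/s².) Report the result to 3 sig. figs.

ω ≈ 22.5 rad/s

The moment of inertia is (2/3)MR², giving k ≡ I/(MR²) = 2/3.
The rolling condition ω = v/R makes the rotational term ½I(v/R)² = ½kMv², so KE_total = ½(1+k)Mv² = (5/6)Mv².
Energy conservation Mgh = ½(1+k)Mv² gives v = √(2gh/(1+k)) = √(2 × 9.81 × 2.91 / 1.667) = 5.853 m/s.
Then ω = v/R = 5.853 / 0.26 ≈ 22.5 rad/s.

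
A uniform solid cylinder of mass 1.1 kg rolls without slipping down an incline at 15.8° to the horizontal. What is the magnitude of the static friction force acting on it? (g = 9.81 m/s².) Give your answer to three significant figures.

f ≈ 0.979 N

The moment of inertia is (1/2)MR², giving k ≡ I/(MR²) = 0.5.
Along the incline Mg sinθ − f = Ma, and torque about the center fR = Iα = kMR²(a/R) gives f = kMa.
Combining, a = g sinθ/(1+k) and f = kMa = kMg sinθ/(1+k).
f = 0.5 × 1.1 × 9.81 × sin15.8° / 1.5 ≈ 0.979 N.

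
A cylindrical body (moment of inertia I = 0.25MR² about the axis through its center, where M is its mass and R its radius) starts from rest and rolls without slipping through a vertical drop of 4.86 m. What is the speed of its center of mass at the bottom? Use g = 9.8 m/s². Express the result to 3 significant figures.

v ≈ 8.73 m/s

For this body I = 0.25MR², i.e. k = I/(MR²) = 0.25.
The rolling condition ω = v/R makes the rotational term ½I(v/R)² = ½kMv², so KE_total = ½(1+k)Mv² = (5/8)Mv².
Setting Mgh = (5/8)Mv² gives v = √(2gh/(1+k)) = √(2·9.8·4.86/1.25) ≈ 8.73 m/s.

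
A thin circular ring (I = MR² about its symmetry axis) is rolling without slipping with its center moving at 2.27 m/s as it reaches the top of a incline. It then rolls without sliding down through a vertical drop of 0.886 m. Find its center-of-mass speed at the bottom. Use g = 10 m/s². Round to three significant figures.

The moment of inertia is MR², giving k ≡ I/(MR²) = 1.
Since it rolls without slipping, ω = v/R and KE = ½Mv² + ½Iω² = ½(1+k)Mv² = Mv².
Energy conservation: Mv₀² + Mgh = Mv², so v² = v₀² + 2gh/(1+k).
v = √(2.27² + 2×10×0.886/2) = √14.01 ≈ 3.74 m/s.

v ≈ 3.74 m/s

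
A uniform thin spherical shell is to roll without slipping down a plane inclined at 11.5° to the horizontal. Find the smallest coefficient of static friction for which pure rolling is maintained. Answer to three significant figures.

The moment of inertia is (2/3)MR², giving k ≡ I/(MR²) = 2/3.
Newton's second law down the slope: Mg sinθ − f = Ma. The torque equation fR = Iα (with α = a/R) gives f = kMa.
These give a = g sinθ/(1+k) and the required friction f = kMg sinθ/(1+k).
With N = Mg cosθ, the no-slip condition f ≤ μN gives μ_min = f/N = k tanθ/(1+k).
μ_min = (2/3) × tan11.5° / 1.667 ≈ 0.0814.

μ_min ≈ 0.0814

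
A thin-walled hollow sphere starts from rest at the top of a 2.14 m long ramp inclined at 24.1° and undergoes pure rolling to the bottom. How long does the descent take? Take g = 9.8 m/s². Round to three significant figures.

t ≈ 1.34 s

Here I = (2/3)MR², so the shape factor k = I/(MR²) = 2/3.
Along the incline Mg sinθ − f = Ma, and torque about the center fR = Iα = kMR²(a/R) gives f = kMa.
Hence a = g sinθ/(1+k) = 9.8×sin24.1°/1.667 = 2.401 m/s².
With constant a from rest, t = √(2L/a) = √(2·2.14/2.401) ≈ 1.34 s.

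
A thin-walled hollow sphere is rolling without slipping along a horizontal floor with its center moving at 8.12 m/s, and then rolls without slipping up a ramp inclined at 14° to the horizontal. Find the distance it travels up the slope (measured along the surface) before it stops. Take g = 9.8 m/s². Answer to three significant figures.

With I = (2/3)MR², the ratio k = I/(MR²) is 2/3.
Rolling without slipping gives ω = v/R, so the total kinetic energy is ½Mv² + ½Iω² = ½(1+k)Mv² = (5/6)Mv².
Setting this equal to Mgh gives the vertical rise h = (1+k)v₀²/(2g) = 1.667×8.12²/(2×9.8) = 5.607 m.
Along the incline, d = h/sinθ = 5.607/sin14° ≈ 23.2 m.

d ≈ 23.2 m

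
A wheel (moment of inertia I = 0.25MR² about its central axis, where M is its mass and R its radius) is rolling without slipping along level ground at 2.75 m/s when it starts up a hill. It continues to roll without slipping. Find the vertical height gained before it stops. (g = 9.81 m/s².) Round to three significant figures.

The moment of inertia is 0.25MR², giving k ≡ I/(MR²) = 0.25.
Rolling without slipping gives ω = v/R, so the total kinetic energy is ½Mv² + ½Iω² = ½(1+k)Mv² = (5/8)Mv².
All of this converts to potential energy at the highest point: (5/8)Mv₀² = Mgh.
Thus h = (1+k)v₀²/(2g) = 1.25 × 2.75² / (2 × 9.81) ≈ 0.482 m.

h ≈ 0.482 m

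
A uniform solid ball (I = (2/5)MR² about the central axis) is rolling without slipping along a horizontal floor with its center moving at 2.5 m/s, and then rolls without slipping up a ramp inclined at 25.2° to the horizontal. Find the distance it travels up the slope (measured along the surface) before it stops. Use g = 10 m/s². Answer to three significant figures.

Here I = (2/5)MR², so the shape factor k = I/(MR²) = 0.4.
Rolling without slipping gives ω = v/R, so the total kinetic energy is ½Mv² + ½Iω² = ½(1+k)Mv² = (7/10)Mv².
Setting this equal to Mgh gives the vertical rise h = (1+k)v₀²/(2g) = 1.4×2.5²/(2×10) = 0.4375 m.
Along the incline, d = h/sinθ = 0.4375/sin25.2° ≈ 1.03 m.

d ≈ 1.03 m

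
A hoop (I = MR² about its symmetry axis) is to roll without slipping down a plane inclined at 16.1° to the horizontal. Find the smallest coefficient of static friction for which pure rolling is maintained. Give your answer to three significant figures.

μ_min ≈ 0.144

For this body I = MR², i.e. k = I/(MR²) = 1.
Newton's second law down the slope: Mg sinθ − f = Ma. The torque equation fR = Iα (with α = a/R) gives f = kMa.
These give a = g sinθ/(1+k) and the required friction f = kMg sinθ/(1+k).
The normal force is N = Mg cosθ, so μ_min = f/N = k tanθ/(1+k).
μ_min = 1 × tan16.1° / 2 ≈ 0.144.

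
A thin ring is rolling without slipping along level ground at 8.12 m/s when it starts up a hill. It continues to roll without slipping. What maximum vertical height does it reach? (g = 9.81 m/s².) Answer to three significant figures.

For this body I = MR², i.e. k = I/(MR²) = 1.
Pure rolling means v = ωR; then KE = ½Mv² + ½I(v/R)² = ½(1+k)Mv² = Mv².
At the top the kinetic energy is zero, so Mv₀² = Mgh.
Thus h = (1+k)v₀²/(2g) = 2 × 8.12² / (2 × 9.81) ≈ 6.72 m.

h ≈ 6.72 m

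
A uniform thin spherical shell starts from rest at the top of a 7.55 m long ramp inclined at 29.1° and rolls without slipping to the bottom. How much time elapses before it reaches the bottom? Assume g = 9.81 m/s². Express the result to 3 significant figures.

With I = (2/3)MR², the ratio k = I/(MR²) is 2/3.
Translational: Mg sinθ − f = Ma. Rotational about the CM: fR = Iα = kMRa, so f = kMa.
Hence a = g sinθ/(1+k) = 9.81×sin29.1°/1.667 = 2.863 m/s².
With constant a from rest, t = √(2L/a) = √(2·7.55/2.863) ≈ 2.30 s.

t ≈ 2.30 s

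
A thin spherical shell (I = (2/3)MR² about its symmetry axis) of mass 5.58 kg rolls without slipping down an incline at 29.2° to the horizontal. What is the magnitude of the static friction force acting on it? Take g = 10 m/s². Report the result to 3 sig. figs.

With I = (2/3)MR², the ratio k = I/(MR²) is 2/3.
Along the incline Mg sinθ − f = Ma, and torque about the center fR = Iα = kMR²(a/R) gives f = kMa.
Combining, a = g sinθ/(1+k) and f = kMa = kMg sinθ/(1+k).
f = (2/3) × 5.58 × 10 × sin29.2° / 1.667 ≈ 10.9 N.

f ≈ 10.9 N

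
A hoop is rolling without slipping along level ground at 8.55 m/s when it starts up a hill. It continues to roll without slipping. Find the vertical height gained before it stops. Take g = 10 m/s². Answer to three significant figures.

h ≈ 7.31 m

With I = MR², the ratio k = I/(MR²) is 1.
Pure rolling means v = ωR; then KE = ½Mv² + ½I(v/R)² = ½(1+k)Mv² = Mv².
All of this converts to potential energy at the highest point: Mv₀² = Mgh.
Thus h = (1+k)v₀²/(2g) = 2 × 8.55² / (2 × 10) ≈ 7.31 m.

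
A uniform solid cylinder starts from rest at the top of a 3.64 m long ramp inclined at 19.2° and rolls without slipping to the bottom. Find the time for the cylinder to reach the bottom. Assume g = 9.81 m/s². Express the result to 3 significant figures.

t ≈ 1.84 s

Here I = (1/2)MR², so the shape factor k = I/(MR²) = 0.5.
Translational: Mg sinθ − f = Ma. Rotational about the CM: fR = Iα = kMRa, so f = kMa.
Hence a = g sinθ/(1+k) = 9.81×sin19.2°/1.5 = 2.151 m/s².
With constant a from rest, t = √(2L/a) = √(2·3.64/2.151) ≈ 1.84 s.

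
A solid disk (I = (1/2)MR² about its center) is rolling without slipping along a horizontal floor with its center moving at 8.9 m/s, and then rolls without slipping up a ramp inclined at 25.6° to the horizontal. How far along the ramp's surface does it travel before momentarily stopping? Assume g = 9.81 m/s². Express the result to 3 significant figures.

d ≈ 14.0 m

For this body I = (1/2)MR², i.e. k = I/(MR²) = 0.5.
Rolling without slipping gives ω = v/R, so the total kinetic energy is ½Mv² + ½Iω² = ½(1+k)Mv² = (3/4)Mv².
Setting this equal to Mgh gives the vertical rise h = (1+k)v₀²/(2g) = 1.5×8.9²/(2×9.81) = 6.056 m.
Along the incline, d = h/sinθ = 6.056/sin25.6° ≈ 14.0 m.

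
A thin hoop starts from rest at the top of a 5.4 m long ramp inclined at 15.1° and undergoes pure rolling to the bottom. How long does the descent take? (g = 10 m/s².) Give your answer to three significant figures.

t ≈ 2.88 s

Here I = MR², so the shape factor k = I/(MR²) = 1.
Translational: Mg sinθ − f = Ma. Rotational about the CM: fR = Iα = kMRa, so f = kMa.
Hence a = g sinθ/(1+k) = 10×sin15.1°/2 = 1.303 m/s².
With constant a from rest, t = √(2L/a) = √(2·5.4/1.303) ≈ 2.88 s.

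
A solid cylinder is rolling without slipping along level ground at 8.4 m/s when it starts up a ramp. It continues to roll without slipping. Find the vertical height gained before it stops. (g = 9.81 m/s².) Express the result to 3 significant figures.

The moment of inertia is (1/2)MR², giving k ≡ I/(MR²) = 0.5.
Rolling without slipping gives ω = v/R, so the total kinetic energy is ½Mv² + ½Iω² = ½(1+k)Mv² = (3/4)Mv².
All of this converts to potential energy at the highest point: (3/4)Mv₀² = Mgh.
Thus h = (1+k)v₀²/(2g) = 1.5 × 8.4² / (2 × 9.81) ≈ 5.39 m.

h ≈ 5.39 m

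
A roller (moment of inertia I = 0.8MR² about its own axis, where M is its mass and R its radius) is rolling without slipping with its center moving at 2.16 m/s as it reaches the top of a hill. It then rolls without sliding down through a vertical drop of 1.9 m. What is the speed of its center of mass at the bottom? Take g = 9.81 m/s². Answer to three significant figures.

v ≈ 5.04 m/s

For this body I = 0.8MR², i.e. k = I/(MR²) = 0.8.
The rolling condition ω = v/R makes the rotational term ½I(v/R)² = ½kMv², so KE_total = ½(1+k)Mv² = (9/10)Mv².
Energy conservation: (9/10)Mv₀² + Mgh = (9/10)Mv², so v² = v₀² + 2gh/(1+k).
v = √(2.16² + 2×9.81×1.9/1.8) = √25.38 ≈ 5.04 m/s.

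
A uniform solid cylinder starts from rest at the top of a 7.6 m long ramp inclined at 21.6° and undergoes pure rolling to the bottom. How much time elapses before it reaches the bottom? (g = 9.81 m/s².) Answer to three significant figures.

With I = (1/2)MR², the ratio k = I/(MR²) is 0.5.
Along the incline Mg sinθ − f = Ma, and torque about the center fR = Iα = kMR²(a/R) gives f = kMa.
Hence a = g sinθ/(1+k) = 9.81×sin21.6°/1.5 = 2.408 m/s².
Starting from rest, L = ½at², so t = √(2L/a) = √(2×7.6/2.408) ≈ 2.51 s.

t ≈ 2.51 s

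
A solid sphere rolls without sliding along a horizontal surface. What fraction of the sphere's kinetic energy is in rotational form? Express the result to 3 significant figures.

fraction ≈ 0.286

Here I = (2/5)MR², so the shape factor k = I/(MR²) = 0.4.
With ω = v/R, KE_trans = ½Mv² and KE_rot = ½Iω² = ½kMv², so KE_total = ½(1+k)Mv².
The rotational fraction is therefore k/(1+k) = 0.4/1.4 ≈ 0.286.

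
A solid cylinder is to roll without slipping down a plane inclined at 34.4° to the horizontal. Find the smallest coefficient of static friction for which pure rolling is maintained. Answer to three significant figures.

μ_min ≈ 0.228

With I = (1/2)MR², the ratio k = I/(MR²) is 0.5.
Newton's second law down the slope: Mg sinθ − f = Ma. The torque equation fR = Iα (with α = a/R) gives f = kMa.
These give a = g sinθ/(1+k) and the required friction f = kMg sinθ/(1+k).
The normal force is N = Mg cosθ, so μ_min = f/N = k tanθ/(1+k).
μ_min = 0.5 × tan34.4° / 1.5 ≈ 0.228.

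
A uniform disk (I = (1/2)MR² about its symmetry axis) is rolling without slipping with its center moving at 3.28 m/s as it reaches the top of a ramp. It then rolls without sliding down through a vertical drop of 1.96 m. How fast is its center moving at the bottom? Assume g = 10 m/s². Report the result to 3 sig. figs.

v ≈ 6.07 m/s

The moment of inertia is (1/2)MR², giving k ≡ I/(MR²) = 0.5.
The rolling condition ω = v/R makes the rotational term ½I(v/R)² = ½kMv², so KE_total = ½(1+k)Mv² = (3/4)Mv².
Conserving energy between top and bottom: (3/4)Mv² = (3/4)Mv₀² + Mgh, hence v² = v₀² + 2gh/(1+k).
v = √(3.28² + 2×10×1.96/1.5) = √36.89 ≈ 6.07 m/s.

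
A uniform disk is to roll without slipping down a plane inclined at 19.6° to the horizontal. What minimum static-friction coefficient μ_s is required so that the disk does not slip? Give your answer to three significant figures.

With I = (1/2)MR², the ratio k = I/(MR²) is 0.5.
Translational: Mg sinθ − f = Ma. Rotational about the CM: fR = Iα = kMRa, so f = kMa.
These give a = g sinθ/(1+k) and the required friction f = kMg sinθ/(1+k).
The normal force is N = Mg cosθ, so μ_min = f/N = k tanθ/(1+k).
μ_min = 0.5 × tan19.6° / 1.5 ≈ 0.119.

μ_min ≈ 0.119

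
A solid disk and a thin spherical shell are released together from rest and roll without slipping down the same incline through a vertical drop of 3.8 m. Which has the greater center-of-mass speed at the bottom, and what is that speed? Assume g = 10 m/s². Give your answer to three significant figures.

the solid disk, at v ≈ 7.12 m/s

For rolling without slipping, Mgh = ½(1+k)Mv² where k = I/(MR²), so v = √(2gh/(1+k)).
Solid disk: k = 0.5, giving v = √(2×10×3.8/1.5) = 7.118 m/s.
Thin spherical shell: k = 2/3, giving v = √(2×10×3.8/1.667) = 6.753 m/s.
The smaller k wins: the solid disk, at ≈ 7.12 m/s.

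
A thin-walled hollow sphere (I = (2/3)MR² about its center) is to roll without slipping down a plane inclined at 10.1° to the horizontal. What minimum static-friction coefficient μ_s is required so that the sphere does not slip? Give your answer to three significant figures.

With I = (2/3)MR², the ratio k = I/(MR²) is 2/3.
Translational: Mg sinθ − f = Ma. Rotational about the CM: fR = Iα = kMRa, so f = kMa.
These give a = g sinθ/(1+k) and the required friction f = kMg sinθ/(1+k).
The normal force is N = Mg cosθ, so μ_min = f/N = k tanθ/(1+k).
μ_min = (2/3) × tan10.1° / 1.667 ≈ 0.0713.

μ_min ≈ 0.0713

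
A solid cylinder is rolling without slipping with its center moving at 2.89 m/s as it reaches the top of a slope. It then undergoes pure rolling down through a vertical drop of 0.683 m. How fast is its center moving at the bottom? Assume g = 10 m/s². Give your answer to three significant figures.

v ≈ 4.18 m/s

With I = (1/2)MR², the ratio k = I/(MR²) is 0.5.
Rolling without slipping gives ω = v/R, so the total kinetic energy is ½Mv² + ½Iω² = ½(1+k)Mv² = (3/4)Mv².
Energy conservation: (3/4)Mv₀² + Mgh = (3/4)Mv², so v² = v₀² + 2gh/(1+k).
v = √(2.89² + 2×10×0.683/1.5) = √17.46 ≈ 4.18 m/s.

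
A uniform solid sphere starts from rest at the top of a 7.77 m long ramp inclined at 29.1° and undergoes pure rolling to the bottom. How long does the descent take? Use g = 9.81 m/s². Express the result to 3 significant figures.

For this body I = (2/5)MR², i.e. k = I/(MR²) = 0.4.
Newton's second law down the slope: Mg sinθ − f = Ma. The torque equation fR = Iα (with α = a/R) gives f = kMa.
Hence a = g sinθ/(1+k) = 9.81×sin29.1°/1.4 = 3.408 m/s².
With constant a from rest, t = √(2L/a) = √(2·7.77/3.408) ≈ 2.14 s.

t ≈ 2.14 s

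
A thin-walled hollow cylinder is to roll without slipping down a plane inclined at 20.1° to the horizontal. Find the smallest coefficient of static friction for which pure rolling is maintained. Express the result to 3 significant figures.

Here I = MR², so the shape factor k = I/(MR²) = 1.
Along the incline Mg sinθ − f = Ma, and torque about the center fR = Iα = kMR²(a/R) gives f = kMa.
These give a = g sinθ/(1+k) and the required friction f = kMg sinθ/(1+k).
With N = Mg cosθ, the no-slip condition f ≤ μN gives μ_min = f/N = k tanθ/(1+k).
μ_min = 1 × tan20.1° / 2 ≈ 0.183.

μ_min ≈ 0.183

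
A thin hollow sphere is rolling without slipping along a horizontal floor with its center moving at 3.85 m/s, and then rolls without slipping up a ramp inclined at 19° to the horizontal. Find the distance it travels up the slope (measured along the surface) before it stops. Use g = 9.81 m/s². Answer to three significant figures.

With I = (2/3)MR², the ratio k = I/(MR²) is 2/3.
The rolling condition ω = v/R makes the rotational term ½I(v/R)² = ½kMv², so KE_total = ½(1+k)Mv² = (5/6)Mv².
Setting this equal to Mgh gives the vertical rise h = (1+k)v₀²/(2g) = 1.667×3.85²/(2×9.81) = 1.259 m.
Along the incline, d = h/sinθ = 1.259/sin19° ≈ 3.87 m.

d ≈ 3.87 m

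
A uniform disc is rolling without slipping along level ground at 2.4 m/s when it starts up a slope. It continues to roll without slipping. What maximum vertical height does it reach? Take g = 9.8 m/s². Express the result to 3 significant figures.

For this body I = (1/2)MR², i.e. k = I/(MR²) = 0.5.
Since it rolls without slipping, ω = v/R and KE = ½Mv² + ½Iω² = ½(1+k)Mv² = (3/4)Mv².
At the top the kinetic energy is zero, so (3/4)Mv₀² = Mgh.
Thus h = (1+k)v₀²/(2g) = 1.5 × 2.4² / (2 × 9.8) ≈ 0.441 m.

h ≈ 0.441 m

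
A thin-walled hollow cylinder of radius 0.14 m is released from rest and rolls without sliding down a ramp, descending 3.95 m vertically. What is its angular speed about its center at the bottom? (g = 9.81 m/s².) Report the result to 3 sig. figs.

The moment of inertia is MR², giving k ≡ I/(MR²) = 1.
Since it rolls without slipping, ω = v/R and KE = ½Mv² + ½Iω² = ½(1+k)Mv² = Mv².
Energy conservation Mgh = ½(1+k)Mv² gives v = √(2gh/(1+k)) = √(2 × 9.81 × 3.95 / 2) = 6.225 m/s.
The angular speed follows from ω = v/R = 6.225/0.14 ≈ 44.5 rad/s.

ω ≈ 44.5 rad/s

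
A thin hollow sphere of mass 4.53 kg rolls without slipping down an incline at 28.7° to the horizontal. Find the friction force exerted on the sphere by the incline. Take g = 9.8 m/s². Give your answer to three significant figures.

Here I = (2/3)MR², so the shape factor k = I/(MR²) = 2/3.
Newton's second law down the slope: Mg sinθ − f = Ma. The torque equation fR = Iα (with α = a/R) gives f = kMa.
Combining, a = g sinθ/(1+k) and f = kMa = kMg sinθ/(1+k).
f = (2/3) × 4.53 × 9.8 × sin28.7° / 1.667 ≈ 8.53 N.

f ≈ 8.53 N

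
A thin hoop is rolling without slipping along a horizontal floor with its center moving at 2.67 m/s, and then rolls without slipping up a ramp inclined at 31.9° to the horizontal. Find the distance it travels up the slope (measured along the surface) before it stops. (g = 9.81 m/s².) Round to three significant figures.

For this body I = MR², i.e. k = I/(MR²) = 1.
Pure rolling means v = ωR; then KE = ½Mv² + ½I(v/R)² = ½(1+k)Mv² = Mv².
Setting this equal to Mgh gives the vertical rise h = (1+k)v₀²/(2g) = 2×2.67²/(2×9.81) = 0.7267 m.
Along the incline, d = h/sinθ = 0.7267/sin31.9° ≈ 1.38 m.

d ≈ 1.38 m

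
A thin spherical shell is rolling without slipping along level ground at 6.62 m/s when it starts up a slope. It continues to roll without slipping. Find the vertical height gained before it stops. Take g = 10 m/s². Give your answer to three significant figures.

The moment of inertia is (2/3)MR², giving k ≡ I/(MR²) = 2/3.
The rolling condition ω = v/R makes the rotational term ½I(v/R)² = ½kMv², so KE_total = ½(1+k)Mv² = (5/6)Mv².
All of this converts to potential energy at the highest point: (5/6)Mv₀² = Mgh.
Thus h = (1+k)v₀²/(2g) = 1.667 × 6.62² / (2 × 10) ≈ 3.65 m.

h ≈ 3.65 m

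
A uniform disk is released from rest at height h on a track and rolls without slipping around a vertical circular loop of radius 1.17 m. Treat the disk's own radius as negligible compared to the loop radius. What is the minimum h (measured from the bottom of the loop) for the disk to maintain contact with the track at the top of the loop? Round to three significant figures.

h_min ≈ 3.22 m

For this body I = (1/2)MR², i.e. k = I/(MR²) = 0.5.
At the top of the loop, the minimum-contact condition is Mg = Mv_top²/r, so v_top² = gr.
With ω = v/R, the kinetic energy at speed v is ½(1+k)Mv² = (3/4)Mv².
Energy conservation from release (height h) to the top (height 2r): Mgh = Mg(2r) + (3/4)M·gr.
Thus h_min = 2r + (1+k)r/2 = r(2 + 1.5/2) = 1.17 × 2.75 ≈ 3.22 m.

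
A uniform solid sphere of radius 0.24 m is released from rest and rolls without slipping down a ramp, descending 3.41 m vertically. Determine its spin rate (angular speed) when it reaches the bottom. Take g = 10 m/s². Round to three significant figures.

ω ≈ 29.1 rad/s

Here I = (2/5)MR², so the shape factor k = I/(MR²) = 0.4.
Pure rolling means v = ωR; then KE = ½Mv² + ½I(v/R)² = ½(1+k)Mv² = (7/10)Mv².
Energy conservation Mgh = ½(1+k)Mv² gives v = √(2gh/(1+k)) = √(2 × 10 × 3.41 / 1.4) = 6.98 m/s.
The angular speed follows from ω = v/R = 6.98/0.24 ≈ 29.1 rad/s.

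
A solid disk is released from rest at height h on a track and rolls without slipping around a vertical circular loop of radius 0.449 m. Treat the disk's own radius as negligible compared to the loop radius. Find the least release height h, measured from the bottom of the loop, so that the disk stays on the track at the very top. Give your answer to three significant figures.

h_min ≈ 1.23 m

The moment of inertia is (1/2)MR², giving k ≡ I/(MR²) = 0.5.
At the top of the loop, the minimum-contact condition is Mg = Mv_top²/r, so v_top² = gr.
With ω = v/R, the kinetic energy at speed v is ½(1+k)Mv² = (3/4)Mv².
Energy conservation from release (height h) to the top (height 2r): Mgh = Mg(2r) + (3/4)M·gr.
Thus h_min = 2r + (1+k)r/2 = r(2 + 1.5/2) = 0.449 × 2.75 ≈ 1.23 m.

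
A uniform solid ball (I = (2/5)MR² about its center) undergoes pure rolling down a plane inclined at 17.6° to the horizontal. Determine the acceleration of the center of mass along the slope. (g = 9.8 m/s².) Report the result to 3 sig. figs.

For this body I = (2/5)MR², i.e. k = I/(MR²) = 0.4.
Newton's second law down the slope: Mg sinθ − f = Ma. The torque equation fR = Iα (with α = a/R) gives f = kMa.
Eliminating f: Mg sinθ = (1+k)Ma, so a = g sinθ/(1+k) = 9.8 × sin17.6° / 1.4 ≈ 2.12 m/s².

a ≈ 2.12 m/s²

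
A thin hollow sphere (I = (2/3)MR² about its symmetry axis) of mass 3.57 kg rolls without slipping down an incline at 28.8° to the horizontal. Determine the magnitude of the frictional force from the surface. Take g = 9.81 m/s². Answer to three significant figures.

Here I = (2/3)MR², so the shape factor k = I/(MR²) = 2/3.
Newton's second law down the slope: Mg sinθ − f = Ma. The torque equation fR = Iα (with α = a/R) gives f = kMa.
Combining, a = g sinθ/(1+k) and f = kMa = kMg sinθ/(1+k).
f = (2/3) × 3.57 × 9.81 × sin28.8° / 1.667 ≈ 6.75 N.

f ≈ 6.75 N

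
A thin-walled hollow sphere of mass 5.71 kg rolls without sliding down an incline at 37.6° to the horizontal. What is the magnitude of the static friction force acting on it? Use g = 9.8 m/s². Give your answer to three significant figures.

Here I = (2/3)MR², so the shape factor k = I/(MR²) = 2/3.
Newton's second law down the slope: Mg sinθ − f = Ma. The torque equation fR = Iα (with α = a/R) gives f = kMa.
Combining, a = g sinθ/(1+k) and f = kMa = kMg sinθ/(1+k).
f = (2/3) × 5.71 × 9.8 × sin37.6° / 1.667 ≈ 13.7 N.

f ≈ 13.7 N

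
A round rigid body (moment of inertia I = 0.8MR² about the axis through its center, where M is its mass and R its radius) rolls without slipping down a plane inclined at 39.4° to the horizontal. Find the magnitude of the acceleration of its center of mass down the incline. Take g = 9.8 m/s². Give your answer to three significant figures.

a ≈ 3.46 m/s²

For this body I = 0.8MR², i.e. k = I/(MR²) = 0.8.
Along the incline Mg sinθ − f = Ma, and torque about the center fR = Iα = kMR²(a/R) gives f = kMa.
Eliminating f: Mg sinθ = (1+k)Ma, so a = g sinθ/(1+k) = 9.8 × sin39.4° / 1.8 ≈ 3.46 m/s².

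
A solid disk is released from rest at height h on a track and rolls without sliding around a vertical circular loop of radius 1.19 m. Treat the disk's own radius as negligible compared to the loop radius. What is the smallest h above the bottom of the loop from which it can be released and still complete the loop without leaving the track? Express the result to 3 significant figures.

The moment of inertia is (1/2)MR², giving k ≡ I/(MR²) = 0.5.
At the top, contact is just lost when gravity alone supplies the centripetal force: Mg = Mv_top²/r, i.e. v_top² = gr.
With ω = v/R, the kinetic energy at speed v is ½(1+k)Mv² = (3/4)Mv².
Energy conservation from release (height h) to the top (height 2r): Mgh = Mg(2r) + (3/4)M·gr.
Thus h_min = 2r + (1+k)r/2 = r(2 + 1.5/2) = 1.19 × 2.75 ≈ 3.27 m.

h_min ≈ 3.27 m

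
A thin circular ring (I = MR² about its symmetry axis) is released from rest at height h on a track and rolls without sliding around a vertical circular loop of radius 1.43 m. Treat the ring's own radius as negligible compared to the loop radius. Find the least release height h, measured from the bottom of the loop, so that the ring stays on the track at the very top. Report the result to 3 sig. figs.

h_min ≈ 4.29 m

Here I = MR², so the shape factor k = I/(MR²) = 1.
At the top, contact is just lost when gravity alone supplies the centripetal force: Mg = Mv_top²/r, i.e. v_top² = gr.
With ω = v/R, the kinetic energy at speed v is ½(1+k)Mv² = Mv².
Energy conservation from release (height h) to the top (height 2r): Mgh = Mg(2r) + M·gr.
Thus h_min = 2r + (1+k)r/2 = r(2 + 2/2) = 1.43 × 3 ≈ 4.29 m.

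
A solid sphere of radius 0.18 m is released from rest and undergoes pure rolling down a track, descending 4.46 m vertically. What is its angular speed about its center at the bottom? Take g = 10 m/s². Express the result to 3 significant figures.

ω ≈ 44.3 rad/s

For this body I = (2/5)MR², i.e. k = I/(MR²) = 0.4.
The rolling condition ω = v/R makes the rotational term ½I(v/R)² = ½kMv², so KE_total = ½(1+k)Mv² = (7/10)Mv².
Energy conservation Mgh = ½(1+k)Mv² gives v = √(2gh/(1+k)) = √(2 × 10 × 4.46 / 1.4) = 7.982 m/s.
The angular speed follows from ω = v/R = 7.982/0.18 ≈ 44.3 rad/s.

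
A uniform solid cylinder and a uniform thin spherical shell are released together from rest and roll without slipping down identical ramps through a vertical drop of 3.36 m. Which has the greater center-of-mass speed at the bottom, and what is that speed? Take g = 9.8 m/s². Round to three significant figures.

the uniform solid cylinder, at v ≈ 6.63 m/s

For rolling without slipping, Mgh = ½(1+k)Mv² where k = I/(MR²), so v = √(2gh/(1+k)).
Uniform solid cylinder: k = 0.5, giving v = √(2×9.8×3.36/1.5) = 6.626 m/s.
Uniform thin spherical shell: k = 2/3, giving v = √(2×9.8×3.36/1.667) = 6.286 m/s.
The smaller k wins: the uniform solid cylinder, at ≈ 6.63 m/s.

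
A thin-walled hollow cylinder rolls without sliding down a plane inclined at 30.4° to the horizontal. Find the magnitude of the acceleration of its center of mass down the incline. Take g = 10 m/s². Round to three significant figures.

The moment of inertia is MR², giving k ≡ I/(MR²) = 1.
Along the incline Mg sinθ − f = Ma, and torque about the center fR = Iα = kMR²(a/R) gives f = kMa.
Eliminating f: Mg sinθ = (1+k)Ma, so a = g sinθ/(1+k) = 10 × sin30.4° / 2 ≈ 2.53 m/s².

a ≈ 2.53 m/s²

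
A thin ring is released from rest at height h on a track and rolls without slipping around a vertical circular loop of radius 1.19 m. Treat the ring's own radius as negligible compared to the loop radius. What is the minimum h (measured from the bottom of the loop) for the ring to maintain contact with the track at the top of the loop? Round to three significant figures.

h_min ≈ 3.57 m

Here I = MR², so the shape factor k = I/(MR²) = 1.
At the top of the loop, the minimum-contact condition is Mg = Mv_top²/r, so v_top² = gr.
With ω = v/R, the kinetic energy at speed v is ½(1+k)Mv² = Mv².
Energy conservation from release (height h) to the top (height 2r): Mgh = Mg(2r) + M·gr.
Thus h_min = 2r + (1+k)r/2 = r(2 + 2/2) = 1.19 × 3 ≈ 3.57 m.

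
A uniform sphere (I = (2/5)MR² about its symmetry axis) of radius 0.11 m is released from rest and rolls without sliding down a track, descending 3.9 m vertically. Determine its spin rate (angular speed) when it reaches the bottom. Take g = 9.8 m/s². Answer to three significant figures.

ω ≈ 67.2 rad/s

The moment of inertia is (2/5)MR², giving k ≡ I/(MR²) = 0.4.
Rolling without slipping gives ω = v/R, so the total kinetic energy is ½Mv² + ½Iω² = ½(1+k)Mv² = (7/10)Mv².
Energy conservation Mgh = ½(1+k)Mv² gives v = √(2gh/(1+k)) = √(2 × 9.8 × 3.9 / 1.4) = 7.389 m/s.
Then ω = v/R = 7.389 / 0.11 ≈ 67.2 rad/s.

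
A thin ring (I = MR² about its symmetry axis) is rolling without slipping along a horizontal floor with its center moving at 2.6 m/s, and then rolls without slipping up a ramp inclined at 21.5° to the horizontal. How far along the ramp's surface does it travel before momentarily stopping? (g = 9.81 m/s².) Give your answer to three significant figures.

d ≈ 1.88 m

For this body I = MR², i.e. k = I/(MR²) = 1.
Since it rolls without slipping, ω = v/R and KE = ½Mv² + ½Iω² = ½(1+k)Mv² = Mv².
Setting this equal to Mgh gives the vertical rise h = (1+k)v₀²/(2g) = 2×2.6²/(2×9.81) = 0.6891 m.
Along the incline, d = h/sinθ = 0.6891/sin21.5° ≈ 1.88 m.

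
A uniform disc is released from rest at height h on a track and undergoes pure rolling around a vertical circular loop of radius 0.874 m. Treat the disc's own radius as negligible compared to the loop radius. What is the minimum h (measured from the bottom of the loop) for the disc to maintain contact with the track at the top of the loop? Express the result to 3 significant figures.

The moment of inertia is (1/2)MR², giving k ≡ I/(MR²) = 0.5.
At the top of the loop, the minimum-contact condition is Mg = Mv_top²/r, so v_top² = gr.
With ω = v/R, the kinetic energy at speed v is ½(1+k)Mv² = (3/4)Mv².
Energy conservation from release (height h) to the top (height 2r): Mgh = Mg(2r) + (3/4)M·gr.
Thus h_min = 2r + (1+k)r/2 = r(2 + 1.5/2) = 0.874 × 2.75 ≈ 2.40 m.

h_min ≈ 2.40 m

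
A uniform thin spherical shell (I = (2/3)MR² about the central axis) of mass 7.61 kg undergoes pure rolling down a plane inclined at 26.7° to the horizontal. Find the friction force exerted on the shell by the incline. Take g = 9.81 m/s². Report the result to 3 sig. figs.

Here I = (2/3)MR², so the shape factor k = I/(MR²) = 2/3.
Along the incline Mg sinθ − f = Ma, and torque about the center fR = Iα = kMR²(a/R) gives f = kMa.
Combining, a = g sinθ/(1+k) and f = kMa = kMg sinθ/(1+k).
f = (2/3) × 7.61 × 9.81 × sin26.7° / 1.667 ≈ 13.4 N.

f ≈ 13.4 N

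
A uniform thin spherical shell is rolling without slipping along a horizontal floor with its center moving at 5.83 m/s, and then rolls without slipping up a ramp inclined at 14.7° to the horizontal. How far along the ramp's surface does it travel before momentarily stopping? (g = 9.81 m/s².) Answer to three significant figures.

The moment of inertia is (2/3)MR², giving k ≡ I/(MR²) = 2/3.
Pure rolling means v = ωR; then KE = ½Mv² + ½I(v/R)² = ½(1+k)Mv² = (5/6)Mv².
Setting this equal to Mgh gives the vertical rise h = (1+k)v₀²/(2g) = 1.667×5.83²/(2×9.81) = 2.887 m.
The distance along the slope is d = h/sinθ = 2.887/sin14.7° ≈ 11.4 m.

d ≈ 11.4 m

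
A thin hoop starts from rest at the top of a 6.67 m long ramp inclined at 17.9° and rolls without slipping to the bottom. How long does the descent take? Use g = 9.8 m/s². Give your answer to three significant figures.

The moment of inertia is MR², giving k ≡ I/(MR²) = 1.
Translational: Mg sinθ − f = Ma. Rotational about the CM: fR = Iα = kMRa, so f = kMa.
Hence a = g sinθ/(1+k) = 9.8×sin17.9°/2 = 1.506 m/s².
Starting from rest, L = ½at², so t = √(2L/a) = √(2×6.67/1.506) ≈ 2.98 s.

t ≈ 2.98 s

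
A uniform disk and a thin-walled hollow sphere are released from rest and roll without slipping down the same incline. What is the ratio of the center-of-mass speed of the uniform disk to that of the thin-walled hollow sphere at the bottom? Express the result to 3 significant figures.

v_ratio ≈ 1.05

Each satisfies Mgh = ½(1+k)Mv² with k = I/(MR²), so v ∝ 1/√(1+k).
For the uniform disk k = 0.5; for the thin-walled hollow sphere k = 2/3.
v₁/v₂ = √((1+k₂)/(1+k₁)) = √(1.667/1.5) ≈ 1.05.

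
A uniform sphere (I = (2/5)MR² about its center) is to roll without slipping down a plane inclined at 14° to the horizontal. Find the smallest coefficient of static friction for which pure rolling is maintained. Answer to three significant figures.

Here I = (2/5)MR², so the shape factor k = I/(MR²) = 0.4.
Newton's second law down the slope: Mg sinθ − f = Ma. The torque equation fR = Iα (with α = a/R) gives f = kMa.
These give a = g sinθ/(1+k) and the required friction f = kMg sinθ/(1+k).
The normal force is N = Mg cosθ, so μ_min = f/N = k tanθ/(1+k).
μ_min = 0.4 × tan14° / 1.4 ≈ 0.0712.

μ_min ≈ 0.0712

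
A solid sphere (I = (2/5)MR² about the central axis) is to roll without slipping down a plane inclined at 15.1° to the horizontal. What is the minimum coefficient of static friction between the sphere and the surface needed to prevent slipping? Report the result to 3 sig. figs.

μ_min ≈ 0.0771

Here I = (2/5)MR², so the shape factor k = I/(MR²) = 0.4.
Translational: Mg sinθ − f = Ma. Rotational about the CM: fR = Iα = kMRa, so f = kMa.
These give a = g sinθ/(1+k) and the required friction f = kMg sinθ/(1+k).
With N = Mg cosθ, the no-slip condition f ≤ μN gives μ_min = f/N = k tanθ/(1+k).
μ_min = 0.4 × tan15.1° / 1.4 ≈ 0.0771.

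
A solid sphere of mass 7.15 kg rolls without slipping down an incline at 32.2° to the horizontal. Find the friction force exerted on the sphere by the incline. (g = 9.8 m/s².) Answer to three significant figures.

f ≈ 10.7 N

With I = (2/5)MR², the ratio k = I/(MR²) is 0.4.
Along the incline Mg sinθ − f = Ma, and torque about the center fR = Iα = kMR²(a/R) gives f = kMa.
Combining, a = g sinθ/(1+k) and f = kMa = kMg sinθ/(1+k).
f = 0.4 × 7.15 × 9.8 × sin32.2° / 1.4 ≈ 10.7 N.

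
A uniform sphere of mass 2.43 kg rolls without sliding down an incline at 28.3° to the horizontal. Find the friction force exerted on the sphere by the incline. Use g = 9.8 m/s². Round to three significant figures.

For this body I = (2/5)MR², i.e. k = I/(MR²) = 0.4.
Newton's second law down the slope: Mg sinθ − f = Ma. The torque equation fR = Iα (with α = a/R) gives f = kMa.
Combining, a = g sinθ/(1+k) and f = kMa = kMg sinθ/(1+k).
f = 0.4 × 2.43 × 9.8 × sin28.3° / 1.4 ≈ 3.23 N.

f ≈ 3.23 N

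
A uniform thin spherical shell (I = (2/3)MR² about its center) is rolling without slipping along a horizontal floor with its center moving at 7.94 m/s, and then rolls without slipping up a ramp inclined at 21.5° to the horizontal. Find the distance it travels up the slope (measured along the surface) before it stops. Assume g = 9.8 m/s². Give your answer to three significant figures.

For this body I = (2/3)MR², i.e. k = I/(MR²) = 2/3.
The rolling condition ω = v/R makes the rotational term ½I(v/R)² = ½kMv², so KE_total = ½(1+k)Mv² = (5/6)Mv².
Setting this equal to Mgh gives the vertical rise h = (1+k)v₀²/(2g) = 1.667×7.94²/(2×9.8) = 5.361 m.
Along the incline, d = h/sinθ = 5.361/sin21.5° ≈ 14.6 m.

d ≈ 14.6 m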